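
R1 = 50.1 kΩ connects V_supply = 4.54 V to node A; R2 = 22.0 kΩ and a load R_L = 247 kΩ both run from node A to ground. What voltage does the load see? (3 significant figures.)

The load sits in parallel with R2, giving an effective lower resistance R2' = R2·R_L/(R2+R_L) = 20.20 kΩ.
Now apply the divider: V_out = 4.54 × 0.2873 = 1.305 V.
(Unloaded it would be 1.39 V; the load pulls it down.)

V_out ≈ 1.30 V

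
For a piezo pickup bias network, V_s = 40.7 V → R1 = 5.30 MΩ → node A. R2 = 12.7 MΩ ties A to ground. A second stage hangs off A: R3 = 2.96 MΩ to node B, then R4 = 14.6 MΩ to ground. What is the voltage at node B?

Node A sees R2 in parallel with the series input of stage 2, R3 + R4 = 17.56 MΩ.
Effective lower resistance at A: R2 ‖ 17.56 = 7.370 MΩ.
First divider: V_A = V_s · 7.370/(5.30 + 7.370) = 23.67 V.
Then the unloaded second divider: V_B = V_A × R4/(R3+R4) = 23.67 × 0.8314 = 19.68 V.

V_B ≈ 19.7 V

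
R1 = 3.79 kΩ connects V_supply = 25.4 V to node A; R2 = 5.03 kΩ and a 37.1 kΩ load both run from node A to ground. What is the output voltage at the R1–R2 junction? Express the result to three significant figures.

First combine the lower leg with the load: R2 ‖ R_L = 4.429 kΩ.
Then V_out = V_supply · R2'/(R1 + R2') = 25.4 × 4.429/8.219 = 13.69 V.

V_out ≈ 13.7 V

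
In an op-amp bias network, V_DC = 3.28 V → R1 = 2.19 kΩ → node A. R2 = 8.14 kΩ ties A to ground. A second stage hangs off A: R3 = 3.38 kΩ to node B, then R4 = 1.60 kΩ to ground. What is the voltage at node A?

Looking into the second stage from A: R3 + R4 = 4.980 kΩ appears in parallel with R2.
Effective lower resistance at A: R2 ‖ 4.980 = 3.090 kΩ.
First divider: V_A = V_DC · 3.090/(2.19 + 3.090) = 1.919 V.

V_A ≈ 1.92 V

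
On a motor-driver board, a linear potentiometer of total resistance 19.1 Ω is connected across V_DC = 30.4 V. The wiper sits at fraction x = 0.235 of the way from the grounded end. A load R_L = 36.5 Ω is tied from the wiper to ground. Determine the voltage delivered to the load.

Split the track: R_lower = x·R_p = 4.489 Ω, R_upper = (1−x)·R_p = 14.61 Ω.
(x·R_p) ‖ R_L = 3.997 Ω.
Then V_out = V_DC · 3.997/(14.61 + 3.997) = 6.530 V.
(Unloaded: V_out = x·V_DC = 7.14 V.)

V_out ≈ 6.53 V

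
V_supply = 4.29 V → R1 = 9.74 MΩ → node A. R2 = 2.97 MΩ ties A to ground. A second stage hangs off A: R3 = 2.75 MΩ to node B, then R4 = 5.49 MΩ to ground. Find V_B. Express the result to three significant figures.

V_B ≈ 0.523 V

Node A sees R2 in parallel with the series input of stage 2, R3 + R4 = 8.240 MΩ.
R2 ‖ (R3+R4) = 2.183 MΩ.
V_A = 4.29 × 2.183/(9.74 + 2.183) = 0.7855 V.
V_B = V_A × 0.6663 = 0.5233 V.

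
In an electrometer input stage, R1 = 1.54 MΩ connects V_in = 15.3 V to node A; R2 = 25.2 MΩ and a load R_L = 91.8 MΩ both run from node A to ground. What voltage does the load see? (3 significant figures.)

R2 ‖ R_L = (25.2 × 91.8)/(25.2 + 91.8) = 19.77 MΩ.
Then V_out = V_in · R2'/(R1 + R2') = 15.3 × 19.77/21.31 = 14.19 V.
(Unloaded it would be 14.4 V; the load pulls it down.)

V_out ≈ 14.2 V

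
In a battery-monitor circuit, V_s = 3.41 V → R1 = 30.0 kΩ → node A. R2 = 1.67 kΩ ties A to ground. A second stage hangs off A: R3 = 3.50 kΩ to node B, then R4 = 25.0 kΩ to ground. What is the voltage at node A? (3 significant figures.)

V_A ≈ 0.170 V

The second stage (R3 + R4 = 28.50 kΩ) loads node A in parallel with R2.
R2 ‖ (R3+R4) = 1.578 kΩ.
V_A = 3.41 × 1.578/(30.0 + 1.578) = 0.1704 V.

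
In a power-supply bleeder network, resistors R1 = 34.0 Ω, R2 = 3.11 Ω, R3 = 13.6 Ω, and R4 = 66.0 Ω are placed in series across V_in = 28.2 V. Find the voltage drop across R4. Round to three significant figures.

V ≈ 15.9 V

Series total: ΣR = 34.0 + 3.11 + 13.6 + 66.0 = 116.7 Ω.
V = V_in · R/ΣR = 28.2 × 0.5655 = 15.95 V.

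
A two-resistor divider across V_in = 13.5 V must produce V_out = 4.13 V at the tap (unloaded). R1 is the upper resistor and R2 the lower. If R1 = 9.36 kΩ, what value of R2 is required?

V_out/V_in = R2/(R1+R2) = 0.3059.
So R2 = R1 · V_out/(V_in − V_out) = 9.36 × 4.13/(13.5 − 4.13) = 9.36 × 0.4408 = 4.126 kΩ.

R2 ≈ 4.13 kΩ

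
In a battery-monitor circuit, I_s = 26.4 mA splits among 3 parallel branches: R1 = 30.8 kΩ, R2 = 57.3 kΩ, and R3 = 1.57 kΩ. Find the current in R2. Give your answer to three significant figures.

Conductances: ΣG = 1/30.8 + 1/57.3 + 1/1.57 = 0.6869 (1/kΩ).
By the current-divider rule, I = I_s · G_k/ΣG = 26.4 × 0.02541 = 0.6708 mA.

I ≈ 0.671 mA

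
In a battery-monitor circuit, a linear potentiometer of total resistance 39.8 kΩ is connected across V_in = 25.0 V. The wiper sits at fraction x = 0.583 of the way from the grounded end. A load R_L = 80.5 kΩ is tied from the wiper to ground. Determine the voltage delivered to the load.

Lower segment x·R_p = 23.20 kΩ; upper segment (1−x)·R_p = 16.60 kΩ.
R_L loads the lower segment: effective lower R = 18.01 kΩ.
V_out = 25.0 × 18.01/(16.60 + 18.01) = 13.01 V.
(Unloaded: V_out = x·V_in = 14.6 V.)

V_out ≈ 13.0 V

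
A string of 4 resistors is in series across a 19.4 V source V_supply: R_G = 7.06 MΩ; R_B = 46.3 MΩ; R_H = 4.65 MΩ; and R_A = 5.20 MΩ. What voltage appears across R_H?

V ≈ 1.43 V

Total series resistance ΣR = 7.06 + 46.3 + 4.65 + 5.20 = 63.21 MΩ.
V = V_supply · R/ΣR = 19.4 × 0.07356 = 1.427 V.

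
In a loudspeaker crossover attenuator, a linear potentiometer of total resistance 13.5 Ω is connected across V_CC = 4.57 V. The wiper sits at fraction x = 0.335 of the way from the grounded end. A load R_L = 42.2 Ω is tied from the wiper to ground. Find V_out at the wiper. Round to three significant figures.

V_out ≈ 1.43 V

Split the track: R_lower = x·R_p = 4.522 Ω, R_upper = (1−x)·R_p = 8.978 Ω.
(x·R_p) ‖ R_L = 4.085 Ω.
V_out = 4.57 × 4.085/(8.978 + 4.085) = 1.429 V.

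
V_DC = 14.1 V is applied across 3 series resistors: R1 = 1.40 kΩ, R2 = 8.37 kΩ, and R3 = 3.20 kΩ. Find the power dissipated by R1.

P ≈ 1.65 mW

ΣR = 12.97 kΩ → I = 14.1/12.97 = 1.087 mA.
P = I²R = 1.182 × 1.40 = 1.655 mW.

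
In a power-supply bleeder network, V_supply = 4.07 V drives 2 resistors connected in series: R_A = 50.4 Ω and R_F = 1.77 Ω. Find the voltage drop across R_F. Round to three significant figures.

V ≈ 0.138 V

Series total: ΣR = 50.4 + 1.77 = 52.17 Ω.
V = V_supply · R/ΣR = 4.07 × 0.03393 = 0.1381 V.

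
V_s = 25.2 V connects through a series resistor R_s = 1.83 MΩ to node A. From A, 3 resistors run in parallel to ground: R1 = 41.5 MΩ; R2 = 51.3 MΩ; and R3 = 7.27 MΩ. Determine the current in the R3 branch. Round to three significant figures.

Equivalent of the parallel group: R_p = 5.521 MΩ.
Node voltage V_A = V_s · R_p/(R_s + R_p) = 25.2 × 0.7510 = 18.93 V.
I(R3) = V_A / R3 = 18.93/7.27 = 2.603 µA.

I ≈ 2.60 µA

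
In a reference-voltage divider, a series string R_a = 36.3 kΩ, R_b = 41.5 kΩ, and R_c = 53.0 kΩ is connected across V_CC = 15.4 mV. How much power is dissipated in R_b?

P ≈ 0.575 nW

The common current is I = 15.4/130.8 = 0.1177 µA.
P = I²R = 0.01386 × 41.5 = 0.5753 nW.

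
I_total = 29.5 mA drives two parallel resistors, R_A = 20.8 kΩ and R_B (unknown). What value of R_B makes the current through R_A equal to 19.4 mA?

R_B ≈ 40.0 kΩ

The fraction through R_A equals R_B/(R_A+R_B).
19.4/29.5 = R_B/(R_A + R_B) → R_B = R_A · (0.6576)/(1 − 0.6576) = 20.8 × 1.921 = 39.95 kΩ.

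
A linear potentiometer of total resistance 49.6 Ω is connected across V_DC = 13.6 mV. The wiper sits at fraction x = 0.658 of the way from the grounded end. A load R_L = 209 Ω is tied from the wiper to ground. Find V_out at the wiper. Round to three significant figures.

V_out ≈ 8.50 mV

Lower segment x·R_p = 32.64 Ω; upper segment (1−x)·R_p = 16.96 Ω.
Lower segment in parallel with the load: 32.64 ‖ 209 = 28.23 Ω.
Loaded-divider output: V_out = 13.6 × 0.6246 = 8.495 mV.
(Unloaded: V_out = x·V_DC = 8.95 mV.)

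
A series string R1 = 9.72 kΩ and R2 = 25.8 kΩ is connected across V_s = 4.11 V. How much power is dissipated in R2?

P ≈ 0.345 mW

Series current I = V_s/ΣR = 4.11/35.52 = 0.1157 mA.
P = I²R = 0.01339 × 25.8 = 0.3454 mW.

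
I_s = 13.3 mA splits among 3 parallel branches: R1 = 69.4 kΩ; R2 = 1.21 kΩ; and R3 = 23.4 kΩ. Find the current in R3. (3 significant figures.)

I ≈ 0.643 mA

Total conductance ΣG = 1/69.4 + 1/1.21 + 1/23.4 = 0.8836 (units of 1/kΩ).
Current divider: I(R3) = I_s · G_k/ΣG = 13.3 × (0.04274/0.8836) = 13.3 × 0.04837 = 0.6433 mA.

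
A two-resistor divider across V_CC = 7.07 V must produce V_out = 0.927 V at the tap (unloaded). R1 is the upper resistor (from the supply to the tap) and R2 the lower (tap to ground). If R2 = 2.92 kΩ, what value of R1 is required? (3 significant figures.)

Required fraction k = V_out/V_CC = 0.1311.
So R1 = R2 · (V_CC/V_out − 1) = 2.92 × (7.07/0.927 − 1) = 2.92 × 6.627 = 19.35 kΩ.

R1 ≈ 19.4 kΩ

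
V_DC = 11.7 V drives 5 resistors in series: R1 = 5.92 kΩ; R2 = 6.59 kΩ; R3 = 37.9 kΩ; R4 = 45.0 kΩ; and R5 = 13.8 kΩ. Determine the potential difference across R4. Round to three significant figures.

V ≈ 4.82 V

Total series resistance ΣR = 5.92 + 6.59 + 37.9 + 45.0 + 13.8 = 109.2 kΩ.
By the voltage-divider rule, V = 11.7 × 45.00/109.2 = 4.821 V.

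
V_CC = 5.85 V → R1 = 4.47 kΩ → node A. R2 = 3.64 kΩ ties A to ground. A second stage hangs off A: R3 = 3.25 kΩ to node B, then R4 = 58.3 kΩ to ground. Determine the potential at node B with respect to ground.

V_B ≈ 2.41 V

The second stage (R3 + R4 = 61.55 kΩ) loads node A in parallel with R2.
Effective lower resistance at A: R2 ‖ 61.55 = 3.437 kΩ.
So V_A = 5.85 × 0.4347 = 2.543 V.
Stage 2 is unloaded, so V_B = V_A · R4/(R3+R4) = 2.543 × 58.3/61.55 = 2.408 V.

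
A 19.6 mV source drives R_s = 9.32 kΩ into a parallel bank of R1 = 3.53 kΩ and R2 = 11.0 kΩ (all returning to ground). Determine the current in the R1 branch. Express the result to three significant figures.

I ≈ 1.24 µA

Parallel bank: R_p = 1/(1/3.53 + 1/11.0) = 2.672 kΩ.
V_A = 19.6 × 2.672/11.99 = 4.368 mV.
Branch current I = V_A/R1 = 4.368/3.53 = 1.237 µA.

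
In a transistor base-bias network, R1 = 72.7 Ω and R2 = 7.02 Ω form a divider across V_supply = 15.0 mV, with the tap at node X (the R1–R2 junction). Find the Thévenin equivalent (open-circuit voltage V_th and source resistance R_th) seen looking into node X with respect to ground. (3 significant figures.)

Open-circuit (no load on X): V_th = V_supply · R2/(R1 + R2) = 15.0 × 7.02/(72.70 + 7.02) = 1.321 mV.
Looking into X with the source shorted: R_th = R1·R2/(R1+R2) = 72.70 × 7.02/79.72 = 6.402 Ω.

V_th ≈ 1.32 mV, R_th ≈ 6.40 Ω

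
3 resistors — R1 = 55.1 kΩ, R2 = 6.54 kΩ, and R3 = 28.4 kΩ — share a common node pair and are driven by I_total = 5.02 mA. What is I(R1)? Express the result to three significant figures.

Conductances: ΣG = 1/55.1 + 1/6.54 + 1/28.4 = 0.2063 (1/kΩ).
R1 takes the fraction G_k/ΣG = 0.01815/0.2063 = 0.08799, so I = 5.02 × 0.08799 = 0.4417 mA.

I ≈ 0.442 mA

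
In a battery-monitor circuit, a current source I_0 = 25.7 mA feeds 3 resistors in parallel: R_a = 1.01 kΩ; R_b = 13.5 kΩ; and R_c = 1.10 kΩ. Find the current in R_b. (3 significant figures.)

I ≈ 0.965 mA

ΣG = 1/1.01 + 1/13.5 + 1/1.10 = 1.973.
R_b takes the fraction G_k/ΣG = 0.07407/1.973 = 0.03754, so I = 25.7 × 0.03754 = 0.9647 mA.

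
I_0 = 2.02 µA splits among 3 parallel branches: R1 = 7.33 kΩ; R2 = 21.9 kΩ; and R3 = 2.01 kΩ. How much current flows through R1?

I ≈ 0.406 µA

ΣG = 1/7.33 + 1/21.9 + 1/2.01 = 0.6796.
R1 takes the fraction G_k/ΣG = 0.1364/0.6796 = 0.2007, so I = 2.02 × 0.2007 = 0.4055 µA.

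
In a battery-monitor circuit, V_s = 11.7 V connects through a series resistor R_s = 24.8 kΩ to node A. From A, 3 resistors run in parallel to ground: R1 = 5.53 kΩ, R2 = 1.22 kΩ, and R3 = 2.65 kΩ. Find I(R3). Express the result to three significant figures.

I ≈ 0.126 mA

Parallel bank: R_p = 1/(1/5.53 + 1/1.22 + 1/2.65) = 0.7258 kΩ.
V_A by voltage divider: V_A = 11.7 × 0.7258/(24.8 + 0.7258) = 0.3327 V.
Branch current I = V_A/R3 = 0.3327/2.65 = 0.1255 mA.
(Equivalently: I_total = 0.4584 mA, then current-divider fraction G_k/ΣG = 0.2739.)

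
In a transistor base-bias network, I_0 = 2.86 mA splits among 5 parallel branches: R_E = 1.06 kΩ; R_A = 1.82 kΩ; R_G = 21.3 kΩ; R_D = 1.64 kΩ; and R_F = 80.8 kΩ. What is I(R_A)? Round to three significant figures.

I ≈ 0.727 mA

ΣG = 1/1.06 + 1/1.82 + 1/21.3 + 1/1.64 + 1/80.8 = 2.162.
Current divider: I(R_A) = I_0 · G_k/ΣG = 2.86 × (0.5495/2.162) = 2.86 × 0.2541 = 0.7269 mA.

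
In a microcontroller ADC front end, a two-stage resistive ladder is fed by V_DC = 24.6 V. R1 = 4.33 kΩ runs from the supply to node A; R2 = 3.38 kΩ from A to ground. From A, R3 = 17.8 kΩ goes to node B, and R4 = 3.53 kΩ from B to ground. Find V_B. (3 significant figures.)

Looking into the second stage from A: R3 + R4 = 21.33 kΩ appears in parallel with R2.
Effective lower resistance at A: R2 ‖ 21.33 = 2.918 kΩ.
V_A = 24.6 × 2.918/(4.33 + 2.918) = 9.903 V.
V_B = V_A × 0.1655 = 1.639 V.

V_B ≈ 1.64 V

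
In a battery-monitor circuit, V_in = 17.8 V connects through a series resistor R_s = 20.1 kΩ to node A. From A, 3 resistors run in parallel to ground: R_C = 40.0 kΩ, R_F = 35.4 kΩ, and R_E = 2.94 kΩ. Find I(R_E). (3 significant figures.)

I ≈ 0.680 mA

Parallel bank: R_p = 1/(1/40.0 + 1/35.4 + 1/2.94) = 2.542 kΩ.
V_A = 17.8 × 2.542/22.64 = 1.998 V.
I(R_E) = V_A / R_E = 1.998/2.94 = 0.6797 mA.
(Check via current divider: I_total = 0.7861 mA; share G_k/ΣG = 0.8646 → same result.)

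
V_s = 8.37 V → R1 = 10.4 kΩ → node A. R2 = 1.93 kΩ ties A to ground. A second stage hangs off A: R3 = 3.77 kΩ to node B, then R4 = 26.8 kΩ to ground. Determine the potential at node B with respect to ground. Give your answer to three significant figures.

The second stage (R3 + R4 = 30.57 kΩ) loads node A in parallel with R2.
R2 ‖ (R3+R4) = 1.815 kΩ.
First divider: V_A = V_s · 1.815/(10.4 + 1.815) = 1.244 V.
Then the unloaded second divider: V_B = V_A × R4/(R3+R4) = 1.244 × 0.8767 = 1.091 V.

V_B ≈ 1.09 V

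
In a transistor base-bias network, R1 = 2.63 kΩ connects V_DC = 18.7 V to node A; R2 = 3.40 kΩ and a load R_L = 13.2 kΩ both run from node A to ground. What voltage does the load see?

V_out ≈ 9.48 V

R2 ‖ R_L = (3.40 × 13.2)/(3.40 + 13.2) = 2.704 kΩ.
Then V_out = V_DC · R2'/(R1 + R2') = 18.7 × 2.704/5.334 = 9.479 V.
(Unloaded it would be 10.5 V; the load pulls it down.)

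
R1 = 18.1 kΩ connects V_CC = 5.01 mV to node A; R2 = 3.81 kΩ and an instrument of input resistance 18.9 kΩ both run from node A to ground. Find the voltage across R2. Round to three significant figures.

First combine the lower leg with the load: R2 ‖ R_L = 3.171 kΩ.
Voltage divider with the loaded lower leg: V_out = 5.01 × 3.171/(18.1 + 3.171) = 5.01 × 0.1491 = 0.7468 mV.
(Unloaded it would be 0.871 mV; the load pulls it down.)

V_out ≈ 0.747 mV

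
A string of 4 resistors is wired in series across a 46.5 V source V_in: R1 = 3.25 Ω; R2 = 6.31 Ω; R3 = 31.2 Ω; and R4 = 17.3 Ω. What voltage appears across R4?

V ≈ 13.9 V

Total series resistance ΣR = 3.25 + 6.31 + 31.2 + 17.3 = 58.06 Ω.
V = V_in · R/ΣR = 46.5 × 0.2980 = 13.86 V.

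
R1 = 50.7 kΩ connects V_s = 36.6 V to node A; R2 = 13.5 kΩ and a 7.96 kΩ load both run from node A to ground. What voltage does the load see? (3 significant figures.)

The load sits in parallel with R2, giving an effective lower resistance R2' = R2·R_L/(R2+R_L) = 5.007 kΩ.
Now apply the divider: V_out = 36.6 × 0.08989 = 3.290 V.

V_out ≈ 3.29 V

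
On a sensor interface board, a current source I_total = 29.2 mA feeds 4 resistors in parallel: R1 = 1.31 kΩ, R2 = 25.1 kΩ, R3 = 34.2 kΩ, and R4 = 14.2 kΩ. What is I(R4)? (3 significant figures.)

I ≈ 2.28 mA

Total conductance ΣG = 1/1.31 + 1/25.1 + 1/34.2 + 1/14.2 = 0.9029 (units of 1/kΩ).
By the current-divider rule, I = I_total · G_k/ΣG = 29.2 × 0.07800 = 2.278 mA.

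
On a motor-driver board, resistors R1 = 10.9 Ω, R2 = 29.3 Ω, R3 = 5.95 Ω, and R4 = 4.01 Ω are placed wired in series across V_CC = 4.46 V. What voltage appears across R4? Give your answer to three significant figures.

V ≈ 0.357 V

Series total: ΣR = 10.9 + 29.3 + 5.95 + 4.01 = 50.16 Ω.
Voltage divider: V = V_CC · (4.010 / 50.16) = 4.46 × 0.07994 = 0.3566 V.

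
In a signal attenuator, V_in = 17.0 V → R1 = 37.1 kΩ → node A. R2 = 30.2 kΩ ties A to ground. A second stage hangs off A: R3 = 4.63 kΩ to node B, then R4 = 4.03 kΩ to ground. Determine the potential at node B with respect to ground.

Looking into the second stage from A: R3 + R4 = 8.660 kΩ appears in parallel with R2.
R2 ‖ (R3+R4) = 6.730 kΩ.
So V_A = 17.0 × 0.1535 = 2.610 V.
V_B = V_A × 0.4654 = 1.215 V.

V_B ≈ 1.21 V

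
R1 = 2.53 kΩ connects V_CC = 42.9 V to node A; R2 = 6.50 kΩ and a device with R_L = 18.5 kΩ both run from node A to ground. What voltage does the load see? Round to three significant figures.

V_out ≈ 28.1 V

The load sits in parallel with R2, giving an effective lower resistance R2' = R2·R_L/(R2+R_L) = 4.810 kΩ.
Voltage divider with the loaded lower leg: V_out = 42.9 × 4.810/(2.53 + 4.810) = 42.9 × 0.6553 = 28.11 V.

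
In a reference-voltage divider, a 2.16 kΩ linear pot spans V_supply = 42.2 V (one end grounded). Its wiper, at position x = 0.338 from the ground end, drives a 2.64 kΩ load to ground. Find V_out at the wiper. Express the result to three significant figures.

Lower segment x·R_p = 0.7301 kΩ; upper segment (1−x)·R_p = 1.430 kΩ.
Lower segment in parallel with the load: 0.7301 ‖ 2.64 = 0.5719 kΩ.
Then V_out = V_supply · 0.5719/(1.430 + 0.5719) = 12.06 V.

V_out ≈ 12.1 V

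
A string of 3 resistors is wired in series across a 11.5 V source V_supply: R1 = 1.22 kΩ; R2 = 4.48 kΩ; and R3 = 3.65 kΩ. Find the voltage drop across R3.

Series total: ΣR = 1.22 + 4.48 + 3.65 = 9.350 kΩ.
V = V_supply · R/ΣR = 11.5 × 0.3904 = 4.489 V.

V ≈ 4.49 V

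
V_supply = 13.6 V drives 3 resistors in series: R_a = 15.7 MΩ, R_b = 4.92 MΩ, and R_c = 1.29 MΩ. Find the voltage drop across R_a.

V ≈ 9.75 V

Total series resistance ΣR = 15.7 + 4.92 + 1.29 = 21.91 MΩ.
V = V_supply · R/ΣR = 13.6 × 0.7166 = 9.745 V.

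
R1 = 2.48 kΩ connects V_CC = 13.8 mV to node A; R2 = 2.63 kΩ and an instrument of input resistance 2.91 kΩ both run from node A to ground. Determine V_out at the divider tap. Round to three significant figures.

V_out ≈ 4.94 mV

R2 ‖ R_L = (2.63 × 2.91)/(2.63 + 2.91) = 1.381 kΩ.
Then V_out = V_CC · R2'/(R1 + R2') = 13.8 × 1.381/3.861 = 4.937 mV.
(Unloaded it would be 7.10 mV; the load pulls it down.)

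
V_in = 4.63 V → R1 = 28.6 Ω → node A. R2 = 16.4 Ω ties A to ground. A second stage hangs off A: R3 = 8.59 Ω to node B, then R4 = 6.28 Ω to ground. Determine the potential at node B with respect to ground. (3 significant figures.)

V_B ≈ 0.419 V

Looking into the second stage from A: R3 + R4 = 14.87 Ω appears in parallel with R2.
Effective lower resistance at A: R2 ‖ 14.87 = 7.799 Ω.
So V_A = 4.63 × 0.2143 = 0.9920 V.
V_B = V_A × 0.4223 = 0.4190 V.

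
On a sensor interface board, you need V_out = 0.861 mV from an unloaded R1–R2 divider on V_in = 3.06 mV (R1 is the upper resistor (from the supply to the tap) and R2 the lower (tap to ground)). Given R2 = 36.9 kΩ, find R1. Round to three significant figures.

V_out/V_in = R2/(R1+R2) = 0.2814.
R1 = R2·(1/k − 1) = 36.9 × 2.554 = 94.24 kΩ.

R1 ≈ 94.2 kΩ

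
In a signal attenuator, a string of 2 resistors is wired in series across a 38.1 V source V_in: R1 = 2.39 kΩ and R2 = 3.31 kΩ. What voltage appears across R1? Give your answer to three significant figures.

V ≈ 16.0 V

Total series resistance ΣR = 2.39 + 3.31 = 5.700 kΩ.
Voltage divider: V = V_in · (2.390 / 5.700) = 38.1 × 0.4193 = 15.98 V.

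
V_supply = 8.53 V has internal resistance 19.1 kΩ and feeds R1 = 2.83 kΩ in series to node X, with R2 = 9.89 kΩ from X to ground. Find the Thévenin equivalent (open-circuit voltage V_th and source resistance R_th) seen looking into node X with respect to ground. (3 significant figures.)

R1' = 19.1 + 2.83 = 21.93 kΩ (source resistance + R1).
Open-circuit (no load on X): V_th = V_supply · R2/(R1' + R2) = 8.53 × 9.89/(21.93 + 9.89) = 2.651 V.
Zeroing V_supply shorts the top of R1' to ground, so R_th = R1' ‖ R2 = 6.816 kΩ.

V_th ≈ 2.65 V, R_th ≈ 6.82 kΩ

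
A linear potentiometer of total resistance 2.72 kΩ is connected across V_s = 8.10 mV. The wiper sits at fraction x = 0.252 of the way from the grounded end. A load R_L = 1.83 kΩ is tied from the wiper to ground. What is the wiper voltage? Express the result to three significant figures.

V_out ≈ 1.59 mV

The pot divides into 2.035 kΩ above the wiper and 0.6854 kΩ below.
R_L loads the lower segment: effective lower R = 0.4987 kΩ.
Loaded-divider output: V_out = 8.10 × 0.1968 = 1.594 mV.
(Unloaded: V_out = x·V_s = 2.04 mV.)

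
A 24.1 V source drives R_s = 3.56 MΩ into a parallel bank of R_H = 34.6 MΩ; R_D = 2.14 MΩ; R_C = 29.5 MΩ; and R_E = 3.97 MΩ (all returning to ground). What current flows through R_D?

I ≈ 2.98 µA

Parallel bank: R_p = 1/(1/34.6 + 1/2.14 + 1/29.5 + 1/3.97) = 1.279 MΩ.
V_A = 24.1 × 1.279/4.839 = 6.369 V.
I(R_D) = V_A / R_D = 6.369/2.14 = 2.976 µA.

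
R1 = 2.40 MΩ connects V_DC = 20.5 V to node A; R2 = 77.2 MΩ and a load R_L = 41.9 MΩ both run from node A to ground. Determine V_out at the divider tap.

V_out ≈ 18.8 V

The load sits in parallel with R2, giving an effective lower resistance R2' = R2·R_L/(R2+R_L) = 27.16 MΩ.
Now apply the divider: V_out = 20.5 × 0.9188 = 18.84 V.
(Unloaded it would be 19.9 V; the load pulls it down.)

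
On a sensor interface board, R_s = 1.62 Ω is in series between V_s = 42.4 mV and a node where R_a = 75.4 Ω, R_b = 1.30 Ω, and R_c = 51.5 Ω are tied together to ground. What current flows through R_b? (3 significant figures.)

Equivalent of the parallel group: R_p = 1.247 Ω.
V_A by voltage divider: V_A = 42.4 × 1.247/(1.62 + 1.247) = 18.44 mV.
Branch current I = V_A/R_b = 18.44/1.30 = 14.19 mA.

I ≈ 14.2 mA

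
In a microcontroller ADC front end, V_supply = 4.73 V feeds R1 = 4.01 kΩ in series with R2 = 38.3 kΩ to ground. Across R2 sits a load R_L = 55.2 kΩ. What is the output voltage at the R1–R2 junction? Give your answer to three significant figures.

The load sits in parallel with R2, giving an effective lower resistance R2' = R2·R_L/(R2+R_L) = 22.61 kΩ.
Voltage divider with the loaded lower leg: V_out = 4.73 × 22.61/(4.01 + 22.61) = 4.73 × 0.8494 = 4.018 V.

V_out ≈ 4.02 V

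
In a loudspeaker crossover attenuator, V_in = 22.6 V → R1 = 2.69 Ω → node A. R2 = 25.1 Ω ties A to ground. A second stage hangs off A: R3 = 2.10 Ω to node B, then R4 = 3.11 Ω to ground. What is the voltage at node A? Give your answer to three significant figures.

V_A ≈ 13.9 V

The second stage (R3 + R4 = 5.210 Ω) loads node A in parallel with R2.
R2 ‖ (R3+R4) = 4.314 Ω.
First divider: V_A = V_in · 4.314/(2.69 + 4.314) = 13.92 V.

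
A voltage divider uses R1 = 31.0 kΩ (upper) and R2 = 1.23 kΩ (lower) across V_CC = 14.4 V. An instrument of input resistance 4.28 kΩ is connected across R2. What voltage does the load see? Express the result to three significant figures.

V_out ≈ 0.431 V

First combine the lower leg with the load: R2 ‖ R_L = 0.9554 kΩ.
Voltage divider with the loaded lower leg: V_out = 14.4 × 0.9554/(31.0 + 0.9554) = 14.4 × 0.02990 = 0.4305 V.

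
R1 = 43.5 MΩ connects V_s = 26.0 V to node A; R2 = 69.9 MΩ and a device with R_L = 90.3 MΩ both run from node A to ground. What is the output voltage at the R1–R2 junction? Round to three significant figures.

First combine the lower leg with the load: R2 ‖ R_L = 39.40 MΩ.
Voltage divider with the loaded lower leg: V_out = 26.0 × 39.40/(43.5 + 39.40) = 26.0 × 0.4753 = 12.36 V.
(Unloaded it would be 16.0 V; the load pulls it down.)

V_out ≈ 12.4 V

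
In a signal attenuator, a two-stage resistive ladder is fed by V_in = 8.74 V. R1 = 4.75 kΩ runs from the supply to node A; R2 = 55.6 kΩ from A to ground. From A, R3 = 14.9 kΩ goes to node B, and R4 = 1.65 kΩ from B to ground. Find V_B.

Looking into the second stage from A: R3 + R4 = 16.55 kΩ appears in parallel with R2.
R2 ‖ (R3+R4) = 12.75 kΩ.
V_A = 8.74 × 12.75/(4.75 + 12.75) = 6.368 V.
Then the unloaded second divider: V_B = V_A × R4/(R3+R4) = 6.368 × 0.09970 = 0.6349 V.

V_B ≈ 0.635 V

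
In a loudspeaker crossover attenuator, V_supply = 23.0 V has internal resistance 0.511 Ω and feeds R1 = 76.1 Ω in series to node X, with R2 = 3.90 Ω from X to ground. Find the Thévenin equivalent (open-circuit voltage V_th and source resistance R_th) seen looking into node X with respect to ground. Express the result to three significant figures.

R1' = 0.511 + 76.1 = 76.61 Ω (source resistance + R1).
V_th is the unloaded tap voltage: V_supply · R2/(R1'+R2) = 23.0 × 0.04844 = 1.114 V.
Zeroing V_supply shorts the top of R1' to ground, so R_th = R1' ‖ R2 = 3.711 Ω.

V_th ≈ 1.11 V, R_th ≈ 3.71 Ω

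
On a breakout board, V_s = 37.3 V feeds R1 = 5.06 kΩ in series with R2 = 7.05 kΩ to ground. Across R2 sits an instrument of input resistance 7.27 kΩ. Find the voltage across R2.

R2 ‖ R_L = (7.05 × 7.27)/(7.05 + 7.27) = 3.579 kΩ.
Now apply the divider: V_out = 37.3 × 0.4143 = 15.45 V.
(Unloaded it would be 21.7 V; the load pulls it down.)

V_out ≈ 15.5 V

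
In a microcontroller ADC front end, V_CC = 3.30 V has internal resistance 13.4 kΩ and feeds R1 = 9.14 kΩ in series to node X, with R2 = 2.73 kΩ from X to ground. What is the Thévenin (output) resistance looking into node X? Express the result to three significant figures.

R1' = 13.4 + 9.14 = 22.54 kΩ (source resistance + R1).
Looking into X with the source shorted: R_th = R1'·R2/(R1'+R2) = 22.54 × 2.73/25.27 = 2.435 kΩ.

R_th ≈ 2.44 kΩ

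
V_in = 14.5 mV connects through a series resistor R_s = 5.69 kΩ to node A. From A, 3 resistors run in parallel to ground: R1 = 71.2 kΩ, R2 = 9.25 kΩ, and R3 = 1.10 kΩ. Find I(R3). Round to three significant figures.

I ≈ 1.92 µA

Combine the parallel branches: R_p = (1/71.2 + 1/9.25 + 1/1.10)⁻¹ = 0.9697 kΩ.
V_A = 14.5 × 0.9697/6.660 = 2.111 mV.
I(R3) = V_A / R3 = 2.111/1.10 = 1.919 µA.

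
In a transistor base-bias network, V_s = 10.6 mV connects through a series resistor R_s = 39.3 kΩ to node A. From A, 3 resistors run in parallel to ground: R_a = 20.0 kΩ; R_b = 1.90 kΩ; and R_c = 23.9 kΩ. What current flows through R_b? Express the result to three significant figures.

I ≈ 0.221 µA

Combine the parallel branches: R_p = (1/20.0 + 1/1.90 + 1/23.9)⁻¹ = 1.618 kΩ.
V_A by voltage divider: V_A = 10.6 × 1.618/(39.3 + 1.618) = 0.4191 mV.
Branch current I = V_A/R_b = 0.4191/1.90 = 0.2206 µA.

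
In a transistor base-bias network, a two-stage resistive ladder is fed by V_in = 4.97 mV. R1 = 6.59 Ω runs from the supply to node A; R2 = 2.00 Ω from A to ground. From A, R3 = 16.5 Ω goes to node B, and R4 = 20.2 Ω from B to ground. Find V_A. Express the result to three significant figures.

The second stage (R3 + R4 = 36.70 Ω) loads node A in parallel with R2.
R2 ‖ (R3+R4) = 1.897 Ω.
V_A = 4.97 × 1.897/(6.59 + 1.897) = 1.111 mV.

V_A ≈ 1.11 mV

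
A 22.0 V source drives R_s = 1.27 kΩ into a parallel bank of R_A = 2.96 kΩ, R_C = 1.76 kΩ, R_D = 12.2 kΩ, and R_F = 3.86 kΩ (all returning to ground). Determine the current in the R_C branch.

I ≈ 4.84 mA

Combine the parallel branches: R_p = (1/2.96 + 1/1.76 + 1/12.2 + 1/3.86)⁻¹ = 0.8019 kΩ.
V_A by voltage divider: V_A = 22.0 × 0.8019/(1.27 + 0.8019) = 8.515 V.
Branch current I = V_A/R_C = 8.515/1.76 = 4.838 mA.
(Check via current divider: I_total = 10.62 mA; share G_k/ΣG = 0.4556 → same result.)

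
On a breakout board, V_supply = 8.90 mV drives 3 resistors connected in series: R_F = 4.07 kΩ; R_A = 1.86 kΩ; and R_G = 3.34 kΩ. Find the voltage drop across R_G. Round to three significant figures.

ΣR = 4.07 + 1.86 + 3.34 = 9.270 kΩ.
V = V_supply · R/ΣR = 8.90 × 0.3603 = 3.207 mV.

V ≈ 3.21 mV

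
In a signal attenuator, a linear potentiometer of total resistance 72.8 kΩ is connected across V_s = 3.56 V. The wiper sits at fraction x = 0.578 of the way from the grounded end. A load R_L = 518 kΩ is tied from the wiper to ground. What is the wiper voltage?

Split the track: R_lower = x·R_p = 42.08 kΩ, R_upper = (1−x)·R_p = 30.72 kΩ.
Lower segment in parallel with the load: 42.08 ‖ 518 = 38.92 kΩ.
Loaded-divider output: V_out = 3.56 × 0.5588 = 1.989 V.

V_out ≈ 1.99 V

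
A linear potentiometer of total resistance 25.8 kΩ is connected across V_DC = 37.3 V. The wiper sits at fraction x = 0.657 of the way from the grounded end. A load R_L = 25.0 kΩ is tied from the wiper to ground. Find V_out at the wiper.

V_out ≈ 19.9 V

Split the track: R_lower = x·R_p = 16.95 kΩ, R_upper = (1−x)·R_p = 8.849 kΩ.
(x·R_p) ‖ R_L = 10.10 kΩ.
V_out = 37.3 × 10.10/(8.849 + 10.10) = 19.88 V.
(Unloaded: V_out = x·V_DC = 24.5 V.)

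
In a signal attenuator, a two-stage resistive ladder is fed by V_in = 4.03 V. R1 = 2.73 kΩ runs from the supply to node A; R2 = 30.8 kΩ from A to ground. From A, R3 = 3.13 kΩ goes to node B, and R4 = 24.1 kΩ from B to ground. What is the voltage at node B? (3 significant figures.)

V_B ≈ 3.00 V

Looking into the second stage from A: R3 + R4 = 27.23 kΩ appears in parallel with R2.
R2 ‖ (R3+R4) = 14.45 kΩ.
So V_A = 4.03 × 0.8411 = 3.390 V.
Stage 2 is unloaded, so V_B = V_A · R4/(R3+R4) = 3.390 × 24.1/27.23 = 3.000 V.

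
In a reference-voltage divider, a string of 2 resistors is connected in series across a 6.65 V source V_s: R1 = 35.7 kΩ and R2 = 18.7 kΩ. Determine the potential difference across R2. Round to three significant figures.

V ≈ 2.29 V

Series total: ΣR = 35.7 + 18.7 = 54.40 kΩ.
V = V_s · R/ΣR = 6.65 × 0.3437 = 2.286 V.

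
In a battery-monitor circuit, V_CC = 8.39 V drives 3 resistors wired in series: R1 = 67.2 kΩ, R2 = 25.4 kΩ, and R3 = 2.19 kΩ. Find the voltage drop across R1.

V ≈ 5.95 V

Series total: ΣR = 67.2 + 25.4 + 2.19 = 94.79 kΩ.
Voltage divider: V = V_CC · (67.20 / 94.79) = 8.39 × 0.7089 = 5.948 V.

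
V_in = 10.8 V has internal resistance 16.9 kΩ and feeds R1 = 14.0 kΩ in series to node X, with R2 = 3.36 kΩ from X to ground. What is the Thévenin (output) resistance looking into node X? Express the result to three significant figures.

R_th ≈ 3.03 kΩ

R1' = 16.9 + 14.0 = 30.90 kΩ (source resistance + R1).
Zeroing V_in shorts the top of R1' to ground, so R_th = R1' ‖ R2 = 3.030 kΩ.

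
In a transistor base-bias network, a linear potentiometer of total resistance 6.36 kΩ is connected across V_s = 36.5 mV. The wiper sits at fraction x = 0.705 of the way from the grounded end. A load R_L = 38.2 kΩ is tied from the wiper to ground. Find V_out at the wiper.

V_out ≈ 24.9 mV

Lower segment x·R_p = 4.484 kΩ; upper segment (1−x)·R_p = 1.876 kΩ.
R_L loads the lower segment: effective lower R = 4.013 kΩ.
Loaded-divider output: V_out = 36.5 × 0.6814 = 24.87 mV.
(Unloaded: V_out = x·V_s = 25.7 mV.)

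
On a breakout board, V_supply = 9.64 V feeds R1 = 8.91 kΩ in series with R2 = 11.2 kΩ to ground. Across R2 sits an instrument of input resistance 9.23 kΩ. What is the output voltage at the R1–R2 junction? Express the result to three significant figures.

The load sits in parallel with R2, giving an effective lower resistance R2' = R2·R_L/(R2+R_L) = 5.060 kΩ.
Then V_out = V_supply · R2'/(R1 + R2') = 9.64 × 5.060/13.97 = 3.492 V.

V_out ≈ 3.49 V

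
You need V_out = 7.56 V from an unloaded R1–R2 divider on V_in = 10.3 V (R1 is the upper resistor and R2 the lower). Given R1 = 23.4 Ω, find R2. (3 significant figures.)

Required fraction k = V_out/V_in = 0.7340.
Rearranging, R2 = R1·k/(1−k) = 23.4 × 2.759 = 64.56 Ω.

R2 ≈ 64.6 Ω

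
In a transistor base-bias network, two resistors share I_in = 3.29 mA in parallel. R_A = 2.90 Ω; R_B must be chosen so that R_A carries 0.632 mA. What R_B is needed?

In a two-way split, I_A/I_in = R_B/(R_A + R_B).
0.632/3.29 = R_B/(R_A + R_B) → R_B = R_A · (0.1921)/(1 − 0.1921) = 2.90 × 0.2378 = 0.6895 Ω.

R_B ≈ 0.690 Ω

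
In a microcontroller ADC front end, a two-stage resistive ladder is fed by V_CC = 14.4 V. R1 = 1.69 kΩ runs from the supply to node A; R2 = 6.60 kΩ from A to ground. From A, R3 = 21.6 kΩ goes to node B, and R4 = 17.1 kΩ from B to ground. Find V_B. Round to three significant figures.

The second stage (R3 + R4 = 38.70 kΩ) loads node A in parallel with R2.
R2 ‖ (R3+R4) = 5.638 kΩ.
First divider: V_A = V_CC · 5.638/(1.69 + 5.638) = 11.08 V.
Stage 2 is unloaded, so V_B = V_A · R4/(R3+R4) = 11.08 × 17.1/38.70 = 4.895 V.

V_B ≈ 4.90 V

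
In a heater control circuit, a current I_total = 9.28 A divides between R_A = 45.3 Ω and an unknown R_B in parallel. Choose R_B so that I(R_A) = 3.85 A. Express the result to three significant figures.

In a two-way split, I_A/I_total = R_B/(R_A + R_B).
3.85/9.28 = R_B/(R_A + R_B) → R_B = R_A · (0.4149)/(1 − 0.4149) = 45.3 × 0.7090 = 32.12 Ω.

R_B ≈ 32.1 Ω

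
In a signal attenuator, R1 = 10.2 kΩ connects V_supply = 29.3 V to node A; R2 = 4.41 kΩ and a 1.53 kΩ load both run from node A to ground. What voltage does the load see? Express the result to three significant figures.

The load sits in parallel with R2, giving an effective lower resistance R2' = R2·R_L/(R2+R_L) = 1.136 kΩ.
Now apply the divider: V_out = 29.3 × 0.1002 = 2.936 V.

V_out ≈ 2.94 V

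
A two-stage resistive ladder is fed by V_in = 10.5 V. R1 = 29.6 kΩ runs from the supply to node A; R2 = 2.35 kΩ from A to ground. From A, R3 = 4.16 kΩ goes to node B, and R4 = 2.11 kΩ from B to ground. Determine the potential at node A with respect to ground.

V_A ≈ 0.573 V

The second stage (R3 + R4 = 6.270 kΩ) loads node A in parallel with R2.
Effective lower resistance at A: R2 ‖ 6.270 = 1.709 kΩ.
So V_A = 10.5 × 0.05460 = 0.5732 V.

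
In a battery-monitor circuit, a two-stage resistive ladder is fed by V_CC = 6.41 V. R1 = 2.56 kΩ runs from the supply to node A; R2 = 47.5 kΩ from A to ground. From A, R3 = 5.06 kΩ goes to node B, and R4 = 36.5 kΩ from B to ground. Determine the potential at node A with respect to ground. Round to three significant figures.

V_A ≈ 5.75 V

Node A sees R2 in parallel with the series input of stage 2, R3 + R4 = 41.56 kΩ.
Effective lower resistance at A: R2 ‖ 41.56 = 22.17 kΩ.
V_A = 6.41 × 22.17/(2.56 + 22.17) = 5.746 V.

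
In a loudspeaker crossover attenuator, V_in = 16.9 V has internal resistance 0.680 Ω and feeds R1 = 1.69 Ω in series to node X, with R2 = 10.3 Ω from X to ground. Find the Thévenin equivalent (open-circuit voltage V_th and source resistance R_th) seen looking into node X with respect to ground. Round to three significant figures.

R1' = 0.680 + 1.69 = 2.370 Ω (source resistance + R1).
Open-circuit (no load on X): V_th = V_in · R2/(R1' + R2) = 16.9 × 10.3/(2.370 + 10.3) = 13.74 V.
Zeroing V_in shorts the top of R1' to ground, so R_th = R1' ‖ R2 = 1.927 Ω.

V_th ≈ 13.7 V, R_th ≈ 1.93 Ω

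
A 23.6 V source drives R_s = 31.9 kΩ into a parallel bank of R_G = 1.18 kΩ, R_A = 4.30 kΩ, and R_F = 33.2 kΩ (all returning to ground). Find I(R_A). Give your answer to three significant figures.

I ≈ 0.151 mA

Combine the parallel branches: R_p = (1/1.18 + 1/4.30 + 1/33.2)⁻¹ = 0.9008 kΩ.
Node voltage V_A = V_s · R_p/(R_s + R_p) = 23.6 × 0.02746 = 0.6481 V.
I(R_A) = V_A / R_A = 0.6481/4.30 = 0.1507 mA.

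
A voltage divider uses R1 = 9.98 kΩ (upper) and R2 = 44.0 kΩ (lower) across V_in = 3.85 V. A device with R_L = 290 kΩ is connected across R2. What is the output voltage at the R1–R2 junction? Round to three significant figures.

V_out ≈ 3.05 V

R2 ‖ R_L = (44.0 × 290)/(44.0 + 290) = 38.20 kΩ.
Then V_out = V_in · R2'/(R1 + R2') = 3.85 × 38.20/48.18 = 3.053 V.
(Unloaded it would be 3.14 V; the load pulls it down.)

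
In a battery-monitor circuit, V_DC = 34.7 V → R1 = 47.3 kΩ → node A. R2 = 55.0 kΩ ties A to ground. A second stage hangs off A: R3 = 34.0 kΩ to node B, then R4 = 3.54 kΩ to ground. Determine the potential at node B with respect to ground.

Node A sees R2 in parallel with the series input of stage 2, R3 + R4 = 37.54 kΩ.
Effective lower resistance at A: R2 ‖ 37.54 = 22.31 kΩ.
So V_A = 34.7 × 0.3205 = 11.12 V.
Then the unloaded second divider: V_B = V_A × R4/(R3+R4) = 11.12 × 0.09430 = 1.049 V.

V_B ≈ 1.05 V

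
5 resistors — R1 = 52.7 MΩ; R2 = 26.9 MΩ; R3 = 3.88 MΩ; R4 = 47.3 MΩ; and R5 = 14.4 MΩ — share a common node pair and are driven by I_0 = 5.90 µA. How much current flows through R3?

Total conductance ΣG = 1/52.7 + 1/26.9 + 1/3.88 + 1/47.3 + 1/14.4 = 0.4045 (units of 1/MΩ).
Current divider: I(R3) = I_0 · G_k/ΣG = 5.90 × (0.2577/0.4045) = 5.90 × 0.6372 = 3.760 µA.

I ≈ 3.76 µA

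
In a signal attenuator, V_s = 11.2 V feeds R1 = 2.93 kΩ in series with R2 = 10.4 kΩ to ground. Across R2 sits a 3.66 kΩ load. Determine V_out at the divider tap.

First combine the lower leg with the load: R2 ‖ R_L = 2.707 kΩ.
Then V_out = V_s · R2'/(R1 + R2') = 11.2 × 2.707/5.637 = 5.379 V.
(Unloaded it would be 8.74 V; the load pulls it down.)

V_out ≈ 5.38 V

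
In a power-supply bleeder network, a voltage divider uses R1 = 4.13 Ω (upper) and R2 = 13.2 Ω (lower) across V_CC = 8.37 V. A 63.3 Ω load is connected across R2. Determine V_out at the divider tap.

The load sits in parallel with R2, giving an effective lower resistance R2' = R2·R_L/(R2+R_L) = 10.92 Ω.
Voltage divider with the loaded lower leg: V_out = 8.37 × 10.92/(4.13 + 10.92) = 8.37 × 0.7256 = 6.073 V.
(Unloaded it would be 6.38 V; the load pulls it down.)

V_out ≈ 6.07 V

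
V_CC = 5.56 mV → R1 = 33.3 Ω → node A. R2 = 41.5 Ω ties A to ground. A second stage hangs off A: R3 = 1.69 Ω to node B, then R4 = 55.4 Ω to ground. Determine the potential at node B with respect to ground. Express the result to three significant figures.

V_B ≈ 2.26 mV

Node A sees R2 in parallel with the series input of stage 2, R3 + R4 = 57.09 Ω.
R2 ‖ (R3+R4) = 24.03 Ω.
First divider: V_A = V_CC · 24.03/(33.3 + 24.03) = 2.331 mV.
V_B = V_A × 0.9704 = 2.262 mV.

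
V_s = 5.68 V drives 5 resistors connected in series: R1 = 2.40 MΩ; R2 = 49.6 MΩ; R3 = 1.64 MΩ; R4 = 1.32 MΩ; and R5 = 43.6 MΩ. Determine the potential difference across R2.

V ≈ 2.86 V

Series total: ΣR = 2.40 + 49.6 + 1.64 + 1.32 + 43.6 = 98.56 MΩ.
By the voltage-divider rule, V = 5.68 × 49.60/98.56 = 2.858 V.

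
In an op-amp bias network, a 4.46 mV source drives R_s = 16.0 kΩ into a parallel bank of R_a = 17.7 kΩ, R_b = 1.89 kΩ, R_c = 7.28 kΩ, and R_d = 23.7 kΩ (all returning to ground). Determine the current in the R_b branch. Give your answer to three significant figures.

I ≈ 0.178 µA

Equivalent of the parallel group: R_p = 1.307 kΩ.
V_A = 4.46 × 1.307/17.31 = 0.3368 mV.
Branch current I = V_A/R_b = 0.3368/1.89 = 0.1782 µA.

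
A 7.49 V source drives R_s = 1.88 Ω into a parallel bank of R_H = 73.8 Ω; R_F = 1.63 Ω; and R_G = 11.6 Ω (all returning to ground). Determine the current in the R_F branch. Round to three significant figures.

I ≈ 1.96 A

Parallel bank: R_p = 1/(1/73.8 + 1/1.63 + 1/11.6) = 1.402 Ω.
V_A = 7.49 × 1.402/3.282 = 3.200 V.
Branch current I = V_A/R_F = 3.200/1.63 = 1.963 A.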